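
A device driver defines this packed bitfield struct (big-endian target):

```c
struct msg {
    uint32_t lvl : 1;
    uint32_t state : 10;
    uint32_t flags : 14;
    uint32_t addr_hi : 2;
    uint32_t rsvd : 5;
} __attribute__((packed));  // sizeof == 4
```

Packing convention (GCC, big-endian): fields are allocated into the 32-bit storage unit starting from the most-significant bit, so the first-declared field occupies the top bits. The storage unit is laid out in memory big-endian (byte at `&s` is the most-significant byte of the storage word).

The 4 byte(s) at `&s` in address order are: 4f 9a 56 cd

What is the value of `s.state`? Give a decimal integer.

[0]=0x4f [1]=0x9a [2]=0x56 [3]=0xcd (big-endian) → word 0x4f9a56cd
lvl:1 @ bit 31 → (0x4f9a56cd>>31)&0x1 = 0x0
state:10 @ bit 21 → (0x4f9a56cd>>21)&0x3ff = 0x27c  ←
flags:14 @ bit 7 → (0x4f9a56cd>>7)&0x3fff = 0x34ad
addr_hi:2 @ bit 5 → (0x4f9a56cd>>5)&0x3 = 0x2
rsvd:5 @ bit 0 → (0x4f9a56cd>>0)&0x1f = 0xd

636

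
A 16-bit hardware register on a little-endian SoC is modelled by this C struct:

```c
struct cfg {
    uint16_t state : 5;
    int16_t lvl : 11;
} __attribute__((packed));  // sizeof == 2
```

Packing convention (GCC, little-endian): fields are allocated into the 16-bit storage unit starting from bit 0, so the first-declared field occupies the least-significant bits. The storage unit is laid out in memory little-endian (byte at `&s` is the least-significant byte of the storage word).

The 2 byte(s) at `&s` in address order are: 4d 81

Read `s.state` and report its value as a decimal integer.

[0]=0x4d [1]=0x81 (little-endian) → word 0x814d
state [0+:5] = (word>>0) & 0x1f = 13  ←
lvl [5+:11] = (word>>5) & 0x7ff = 1034

13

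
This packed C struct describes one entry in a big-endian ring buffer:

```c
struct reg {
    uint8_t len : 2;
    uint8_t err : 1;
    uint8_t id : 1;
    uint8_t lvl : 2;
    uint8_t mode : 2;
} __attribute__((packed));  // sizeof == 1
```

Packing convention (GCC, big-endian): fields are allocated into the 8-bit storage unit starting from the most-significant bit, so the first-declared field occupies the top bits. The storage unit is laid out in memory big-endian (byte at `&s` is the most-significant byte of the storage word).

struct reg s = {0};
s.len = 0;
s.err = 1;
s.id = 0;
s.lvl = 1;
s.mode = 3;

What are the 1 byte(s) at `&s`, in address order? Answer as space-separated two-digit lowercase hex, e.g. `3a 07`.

27

[6+:2] len=0 & 0x3 = 0x0; word=0x00
[5+:1] err=1 & 0x1 = 0x1; word=0x20
[4+:1] id=0 & 0x1 = 0x0; word=0x20
[2+:2] lvl=1 & 0x3 = 0x1; word=0x24
[0+:2] mode=3 & 0x3 = 0x3; word=0x27
word = 0x27 → big-endian bytes:
  [0]=0x27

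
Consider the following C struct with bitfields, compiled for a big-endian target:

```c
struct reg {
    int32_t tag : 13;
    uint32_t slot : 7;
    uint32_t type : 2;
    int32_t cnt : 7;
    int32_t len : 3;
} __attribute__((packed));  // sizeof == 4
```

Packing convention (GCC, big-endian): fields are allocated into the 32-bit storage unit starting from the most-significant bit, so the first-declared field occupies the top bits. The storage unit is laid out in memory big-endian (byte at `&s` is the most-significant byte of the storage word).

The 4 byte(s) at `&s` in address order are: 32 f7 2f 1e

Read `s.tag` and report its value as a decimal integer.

1630

[0]=0x32 [1]=0xf7 [2]=0x2f [3]=0x1e (big-endian) → word 0x32f72f1e
tag [19+:13] = (word>>19) & 0x1fff = 1630  ←
slot [12+:7] = (word>>12) & 0x7f = 114
type [10+:2] = (word>>10) & 0x3 = 3
cnt [3+:7] = (word>>3) & 0x7f = 99
len [0+:3] = (word>>0) & 0x7 = 6
tag signed 13b, MSB=0: value = 1630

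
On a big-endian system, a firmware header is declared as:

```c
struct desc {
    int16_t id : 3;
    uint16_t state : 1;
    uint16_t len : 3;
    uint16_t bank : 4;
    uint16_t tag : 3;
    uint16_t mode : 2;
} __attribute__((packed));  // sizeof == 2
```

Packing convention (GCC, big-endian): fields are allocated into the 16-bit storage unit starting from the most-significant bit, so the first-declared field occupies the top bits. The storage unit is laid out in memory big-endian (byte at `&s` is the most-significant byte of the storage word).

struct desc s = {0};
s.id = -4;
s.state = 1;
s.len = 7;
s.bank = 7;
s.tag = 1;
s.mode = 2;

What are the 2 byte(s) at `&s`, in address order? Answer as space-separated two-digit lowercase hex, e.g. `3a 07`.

id (3b) val=-4 bits=0x4 at bit 13: 0x8000
state (1b) val=1 bits=0x1 at bit 12: 0x9000
len (3b) val=7 bits=0x7 at bit 9: 0x9e00
bank (4b) val=7 bits=0x7 at bit 5: 0x9ee0
tag (3b) val=1 bits=0x1 at bit 2: 0x9ee4
mode (2b) val=2 bits=0x2 at bit 0: 0x9ee6
word = 0x9ee6 → big-endian bytes:
  [0]=0x9e  [1]=0xe6

9e e6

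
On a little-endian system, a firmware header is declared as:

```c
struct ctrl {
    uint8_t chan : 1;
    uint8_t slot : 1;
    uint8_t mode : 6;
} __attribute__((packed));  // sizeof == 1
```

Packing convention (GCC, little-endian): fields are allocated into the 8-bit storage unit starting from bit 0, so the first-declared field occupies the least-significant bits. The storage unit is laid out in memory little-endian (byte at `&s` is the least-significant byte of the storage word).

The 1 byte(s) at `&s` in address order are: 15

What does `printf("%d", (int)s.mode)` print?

[0]=0x15 (little-endian) → word 0x15
chan [0+:1] = (word>>0) & 0x1 = 1
slot [1+:1] = (word>>1) & 0x1 = 0
mode [2+:6] = (word>>2) & 0x3f = 5  ←

5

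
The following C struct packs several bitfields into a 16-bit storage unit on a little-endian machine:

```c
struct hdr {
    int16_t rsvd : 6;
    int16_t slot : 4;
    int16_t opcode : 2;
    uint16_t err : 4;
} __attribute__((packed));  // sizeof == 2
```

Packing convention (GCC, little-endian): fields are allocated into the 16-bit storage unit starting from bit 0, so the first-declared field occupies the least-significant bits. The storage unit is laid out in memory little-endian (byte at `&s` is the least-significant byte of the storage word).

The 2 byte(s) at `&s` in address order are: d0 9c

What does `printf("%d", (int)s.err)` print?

9

[0]=0xd0 [1]=0x9c (little-endian) → word 0x9cd0
rsvd:6 @ bit 0 → (0x9cd0>>0)&0x3f = 0x10
slot:4 @ bit 6 → (0x9cd0>>6)&0xf = 0x3
opcode:2 @ bit 10 → (0x9cd0>>10)&0x3 = 0x3
err:4 @ bit 12 → (0x9cd0>>12)&0xf = 0x9  ←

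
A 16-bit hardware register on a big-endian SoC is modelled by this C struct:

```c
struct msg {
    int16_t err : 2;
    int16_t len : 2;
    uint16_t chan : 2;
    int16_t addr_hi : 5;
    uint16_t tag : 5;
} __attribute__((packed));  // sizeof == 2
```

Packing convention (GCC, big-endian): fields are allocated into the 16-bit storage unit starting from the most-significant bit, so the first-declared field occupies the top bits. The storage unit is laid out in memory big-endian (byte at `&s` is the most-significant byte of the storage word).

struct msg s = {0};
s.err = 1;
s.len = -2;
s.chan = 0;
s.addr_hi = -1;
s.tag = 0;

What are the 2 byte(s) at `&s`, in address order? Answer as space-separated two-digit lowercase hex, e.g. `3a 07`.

err:2 = 1 → 0x1 << 14 → word 0x4000
len:2 = -2 → 0x2 << 12 → word 0x6000
chan:2 = 0 → 0x0 << 10 → word 0x6000
addr_hi:5 = -1 → 0x1f << 5 → word 0x63e0
tag:5 = 0 → 0x0 << 0 → word 0x63e0
word = 0x63e0 → big-endian bytes:
  [0]=0x63  [1]=0xe0

63 e0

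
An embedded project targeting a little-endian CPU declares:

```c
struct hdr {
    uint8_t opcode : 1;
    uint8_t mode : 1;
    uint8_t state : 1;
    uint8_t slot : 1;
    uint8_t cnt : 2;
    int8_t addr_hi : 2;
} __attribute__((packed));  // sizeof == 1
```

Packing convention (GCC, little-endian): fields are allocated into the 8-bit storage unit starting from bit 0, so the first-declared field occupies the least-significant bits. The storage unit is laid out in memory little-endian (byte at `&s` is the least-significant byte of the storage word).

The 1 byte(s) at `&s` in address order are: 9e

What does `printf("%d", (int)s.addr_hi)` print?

[0]=0x9e (little-endian) → word 0x9e
opcode [0+:1] = (word>>0) & 0x1 = 0
mode [1+:1] = (word>>1) & 0x1 = 1
state [2+:1] = (word>>2) & 0x1 = 1
slot [3+:1] = (word>>3) & 0x1 = 1
cnt [4+:2] = (word>>4) & 0x3 = 1
addr_hi [6+:2] = (word>>6) & 0x3 = 2  ←
addr_hi signed 2b, MSB=1: 2 - 4 = -2

-2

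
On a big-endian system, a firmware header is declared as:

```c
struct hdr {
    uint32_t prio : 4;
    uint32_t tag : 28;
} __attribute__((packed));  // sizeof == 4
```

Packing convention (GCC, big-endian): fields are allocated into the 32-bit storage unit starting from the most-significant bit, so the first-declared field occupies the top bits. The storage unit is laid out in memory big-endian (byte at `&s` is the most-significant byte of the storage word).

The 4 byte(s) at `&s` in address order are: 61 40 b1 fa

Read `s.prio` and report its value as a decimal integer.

6

[0]=0x61 [1]=0x40 [2]=0xb1 [3]=0xfa (big-endian) → word 0x6140b1fa
prio:4 @ bit 28 → (0x6140b1fa>>28)&0xf = 0x6  ←
tag:28 @ bit 0 → (0x6140b1fa>>0)&0xfffffff = 0x140b1fa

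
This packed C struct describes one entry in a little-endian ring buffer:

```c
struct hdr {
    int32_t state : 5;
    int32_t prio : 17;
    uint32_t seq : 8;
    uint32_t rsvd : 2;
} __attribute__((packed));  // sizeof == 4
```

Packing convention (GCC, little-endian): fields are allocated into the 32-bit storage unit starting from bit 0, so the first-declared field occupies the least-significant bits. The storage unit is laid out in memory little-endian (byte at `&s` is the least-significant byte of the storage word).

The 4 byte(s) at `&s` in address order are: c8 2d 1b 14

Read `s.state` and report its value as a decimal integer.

8

[0]=0xc8 [1]=0x2d [2]=0x1b [3]=0x14 (little-endian) → word 0x141b2dc8
state:5 @ bit 0 → (0x141b2dc8>>0)&0x1f = 0x8  ←
prio:17 @ bit 5 → (0x141b2dc8>>5)&0x1ffff = 0xd96e
seq:8 @ bit 22 → (0x141b2dc8>>22)&0xff = 0x50
rsvd:2 @ bit 30 → (0x141b2dc8>>30)&0x3 = 0x0
state signed 5b, MSB=0: value = 8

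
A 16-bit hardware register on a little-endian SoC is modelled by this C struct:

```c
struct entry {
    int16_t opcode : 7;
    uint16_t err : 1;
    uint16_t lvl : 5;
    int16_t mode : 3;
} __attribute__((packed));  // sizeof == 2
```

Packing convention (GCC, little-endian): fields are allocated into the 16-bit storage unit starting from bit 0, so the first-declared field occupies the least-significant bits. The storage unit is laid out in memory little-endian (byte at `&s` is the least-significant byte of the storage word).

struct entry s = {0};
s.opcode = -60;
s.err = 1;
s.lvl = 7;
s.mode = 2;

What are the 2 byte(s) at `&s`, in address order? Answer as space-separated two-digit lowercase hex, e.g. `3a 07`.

c4 47

opcode:7 = -60 → 0x44 << 0 → word 0x0044
err:1 = 1 → 0x1 << 7 → word 0x00c4
lvl:5 = 7 → 0x7 << 8 → word 0x07c4
mode:3 = 2 → 0x2 << 13 → word 0x47c4
word = 0x47c4 → little-endian bytes:
  [0]=0xc4  [1]=0x47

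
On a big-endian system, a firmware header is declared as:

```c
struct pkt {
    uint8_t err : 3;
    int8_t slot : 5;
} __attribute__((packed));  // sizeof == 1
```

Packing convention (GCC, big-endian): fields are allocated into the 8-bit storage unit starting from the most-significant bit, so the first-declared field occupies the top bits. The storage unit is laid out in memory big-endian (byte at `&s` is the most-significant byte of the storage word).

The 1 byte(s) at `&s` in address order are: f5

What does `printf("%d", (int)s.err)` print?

[0]=0xf5 (big-endian) → word 0xf5
err:3 @ bit 5 → (0xf5>>5)&0x7 = 0x7  ←
slot:5 @ bit 0 → (0xf5>>0)&0x1f = 0x15

7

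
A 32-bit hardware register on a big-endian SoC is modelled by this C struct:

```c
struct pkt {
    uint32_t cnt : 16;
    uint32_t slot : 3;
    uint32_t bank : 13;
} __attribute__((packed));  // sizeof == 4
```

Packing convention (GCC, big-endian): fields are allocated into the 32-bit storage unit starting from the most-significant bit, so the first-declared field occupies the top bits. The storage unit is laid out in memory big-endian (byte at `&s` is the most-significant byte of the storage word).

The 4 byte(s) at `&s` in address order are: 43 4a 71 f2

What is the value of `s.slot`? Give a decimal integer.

[0]=0x43 [1]=0x4a [2]=0x71 [3]=0xf2 (big-endian) → word 0x434a71f2
cnt [16+:16] = (word>>16) & 0xffff = 17226
slot [13+:3] = (word>>13) & 0x7 = 3  ←
bank [0+:13] = (word>>0) & 0x1fff = 4594

3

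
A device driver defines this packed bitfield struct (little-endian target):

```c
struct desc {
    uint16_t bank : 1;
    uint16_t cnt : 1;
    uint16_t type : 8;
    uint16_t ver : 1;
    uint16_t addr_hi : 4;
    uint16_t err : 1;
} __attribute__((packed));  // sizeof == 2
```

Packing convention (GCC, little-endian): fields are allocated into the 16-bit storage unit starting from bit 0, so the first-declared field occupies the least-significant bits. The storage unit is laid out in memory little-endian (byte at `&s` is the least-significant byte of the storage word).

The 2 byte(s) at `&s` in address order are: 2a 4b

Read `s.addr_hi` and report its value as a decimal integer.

9

[0]=0x2a [1]=0x4b (little-endian) → word 0x4b2a
bank:1 @ bit 0 → (0x4b2a>>0)&0x1 = 0x0
cnt:1 @ bit 1 → (0x4b2a>>1)&0x1 = 0x1
type:8 @ bit 2 → (0x4b2a>>2)&0xff = 0xca
ver:1 @ bit 10 → (0x4b2a>>10)&0x1 = 0x0
addr_hi:4 @ bit 11 → (0x4b2a>>11)&0xf = 0x9  ←
err:1 @ bit 15 → (0x4b2a>>15)&0x1 = 0x0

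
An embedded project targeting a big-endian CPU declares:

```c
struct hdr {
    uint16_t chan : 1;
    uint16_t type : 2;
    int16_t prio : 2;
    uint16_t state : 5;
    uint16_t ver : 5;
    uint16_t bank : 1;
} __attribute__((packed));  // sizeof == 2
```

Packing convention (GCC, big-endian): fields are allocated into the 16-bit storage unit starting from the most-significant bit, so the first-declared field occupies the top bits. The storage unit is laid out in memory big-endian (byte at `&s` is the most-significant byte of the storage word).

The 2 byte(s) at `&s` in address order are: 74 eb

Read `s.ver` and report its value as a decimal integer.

[0]=0x74 [1]=0xeb (big-endian) → word 0x74eb
chan:1 @ bit 15 → (0x74eb>>15)&0x1 = 0x0
type:2 @ bit 13 → (0x74eb>>13)&0x3 = 0x3
prio:2 @ bit 11 → (0x74eb>>11)&0x3 = 0x2
state:5 @ bit 6 → (0x74eb>>6)&0x1f = 0x13
ver:5 @ bit 1 → (0x74eb>>1)&0x1f = 0x15  ←
bank:1 @ bit 0 → (0x74eb>>0)&0x1 = 0x1

21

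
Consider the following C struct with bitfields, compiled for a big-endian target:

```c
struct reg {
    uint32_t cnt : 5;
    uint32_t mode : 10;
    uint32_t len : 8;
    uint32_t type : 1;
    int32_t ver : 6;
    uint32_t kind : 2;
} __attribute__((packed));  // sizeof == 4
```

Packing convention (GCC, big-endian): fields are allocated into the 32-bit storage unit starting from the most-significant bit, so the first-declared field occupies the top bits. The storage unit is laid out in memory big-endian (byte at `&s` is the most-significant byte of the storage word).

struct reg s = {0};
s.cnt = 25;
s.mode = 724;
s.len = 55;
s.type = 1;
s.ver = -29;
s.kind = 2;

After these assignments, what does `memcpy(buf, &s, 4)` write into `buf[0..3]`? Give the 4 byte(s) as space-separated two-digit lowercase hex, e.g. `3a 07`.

cd a8 6f 8e

[27+:5] cnt=25 & 0x1f = 0x19; word=0xc8000000
[17+:10] mode=724 & 0x3ff = 0x2d4; word=0xcda80000
[9+:8] len=55 & 0xff = 0x37; word=0xcda86e00
[8+:1] type=1 & 0x1 = 0x1; word=0xcda86f00
[2+:6] ver=-29 & 0x3f = 0x23; word=0xcda86f8c
[0+:2] kind=2 & 0x3 = 0x2; word=0xcda86f8e
word = 0xcda86f8e → big-endian bytes:
  [0]=0xcd  [1]=0xa8  [2]=0x6f  [3]=0x8e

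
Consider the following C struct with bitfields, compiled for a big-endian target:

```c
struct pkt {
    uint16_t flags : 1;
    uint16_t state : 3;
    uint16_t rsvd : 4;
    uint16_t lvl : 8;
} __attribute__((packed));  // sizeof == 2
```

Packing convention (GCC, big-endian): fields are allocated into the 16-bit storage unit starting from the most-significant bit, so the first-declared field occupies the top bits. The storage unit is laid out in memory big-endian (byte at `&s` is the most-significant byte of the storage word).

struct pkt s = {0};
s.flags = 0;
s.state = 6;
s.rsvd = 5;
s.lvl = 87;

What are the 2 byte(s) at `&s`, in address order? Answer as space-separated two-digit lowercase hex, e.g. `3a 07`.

65 57

[15+:1] flags=0 & 0x1 = 0x0; word=0x0000
[12+:3] state=6 & 0x7 = 0x6; word=0x6000
[8+:4] rsvd=5 & 0xf = 0x5; word=0x6500
[0+:8] lvl=87 & 0xff = 0x57; word=0x6557
word = 0x6557 → big-endian bytes:
  [0]=0x65  [1]=0x57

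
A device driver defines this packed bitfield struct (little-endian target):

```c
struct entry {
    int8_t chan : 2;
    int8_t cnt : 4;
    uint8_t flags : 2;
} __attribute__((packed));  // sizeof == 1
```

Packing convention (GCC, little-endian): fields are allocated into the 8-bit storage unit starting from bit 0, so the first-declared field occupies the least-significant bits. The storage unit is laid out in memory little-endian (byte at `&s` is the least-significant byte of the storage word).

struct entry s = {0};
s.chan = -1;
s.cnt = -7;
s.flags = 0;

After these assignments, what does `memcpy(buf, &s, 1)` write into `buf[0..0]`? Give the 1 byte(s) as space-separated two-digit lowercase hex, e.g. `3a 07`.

chan:2 = -1 → 0x3 << 0 → word 0x03
cnt:4 = -7 → 0x9 << 2 → word 0x27
flags:2 = 0 → 0x0 << 6 → word 0x27
word = 0x27 → little-endian bytes:
  [0]=0x27

27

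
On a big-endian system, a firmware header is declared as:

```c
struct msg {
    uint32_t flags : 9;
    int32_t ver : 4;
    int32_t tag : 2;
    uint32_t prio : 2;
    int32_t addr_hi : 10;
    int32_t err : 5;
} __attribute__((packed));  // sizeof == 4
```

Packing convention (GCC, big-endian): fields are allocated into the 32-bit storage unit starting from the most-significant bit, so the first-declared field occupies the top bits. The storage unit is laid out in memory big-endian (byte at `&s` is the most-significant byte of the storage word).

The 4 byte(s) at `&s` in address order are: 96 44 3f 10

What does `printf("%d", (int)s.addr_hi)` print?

504

[0]=0x96 [1]=0x44 [2]=0x3f [3]=0x10 (big-endian) → word 0x96443f10
flags [23+:9] = (word>>23) & 0x1ff = 300
ver [19+:4] = (word>>19) & 0xf = 8
tag [17+:2] = (word>>17) & 0x3 = 2
prio [15+:2] = (word>>15) & 0x3 = 0
addr_hi [5+:10] = (word>>5) & 0x3ff = 504  ←
err [0+:5] = (word>>0) & 0x1f = 16
addr_hi signed 10b, MSB=0: value = 504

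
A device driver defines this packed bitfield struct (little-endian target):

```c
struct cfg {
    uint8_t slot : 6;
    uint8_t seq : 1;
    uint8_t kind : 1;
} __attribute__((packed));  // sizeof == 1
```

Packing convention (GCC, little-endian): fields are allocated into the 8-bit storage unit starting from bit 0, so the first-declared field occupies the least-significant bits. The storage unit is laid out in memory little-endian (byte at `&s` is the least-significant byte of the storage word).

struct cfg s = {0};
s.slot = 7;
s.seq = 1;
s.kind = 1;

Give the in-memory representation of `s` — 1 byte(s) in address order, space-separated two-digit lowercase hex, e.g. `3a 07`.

c7

slot (6b) val=7 bits=0x7 at bit 0: 0x07
seq (1b) val=1 bits=0x1 at bit 6: 0x47
kind (1b) val=1 bits=0x1 at bit 7: 0xc7
word = 0xc7 → little-endian bytes:
  [0]=0xc7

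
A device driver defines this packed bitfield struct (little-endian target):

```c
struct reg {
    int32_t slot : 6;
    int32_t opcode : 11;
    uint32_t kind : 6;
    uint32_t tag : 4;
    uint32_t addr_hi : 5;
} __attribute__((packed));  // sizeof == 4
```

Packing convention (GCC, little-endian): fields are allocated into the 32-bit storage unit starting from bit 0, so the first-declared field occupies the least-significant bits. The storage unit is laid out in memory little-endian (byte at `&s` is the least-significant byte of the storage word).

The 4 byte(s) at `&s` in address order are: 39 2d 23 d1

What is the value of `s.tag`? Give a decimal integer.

2

[0]=0x39 [1]=0x2d [2]=0x23 [3]=0xd1 (little-endian) → word 0xd1232d39
slot [0+:6] = (word>>0) & 0x3f = 57
opcode [6+:11] = (word>>6) & 0x7ff = 1204
kind [17+:6] = (word>>17) & 0x3f = 17
tag [23+:4] = (word>>23) & 0xf = 2  ←
addr_hi [27+:5] = (word>>27) & 0x1f = 26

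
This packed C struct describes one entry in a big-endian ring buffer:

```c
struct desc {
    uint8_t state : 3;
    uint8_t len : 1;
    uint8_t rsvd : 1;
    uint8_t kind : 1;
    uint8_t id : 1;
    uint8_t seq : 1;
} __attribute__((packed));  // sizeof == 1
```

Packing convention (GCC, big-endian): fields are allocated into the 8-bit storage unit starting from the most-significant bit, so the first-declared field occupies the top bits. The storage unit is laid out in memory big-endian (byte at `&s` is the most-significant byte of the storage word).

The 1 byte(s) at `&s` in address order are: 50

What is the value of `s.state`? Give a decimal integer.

2

[0]=0x50 (big-endian) → word 0x50
state [5+:3] = (word>>5) & 0x7 = 2  ←
len [4+:1] = (word>>4) & 0x1 = 1
rsvd [3+:1] = (word>>3) & 0x1 = 0
kind [2+:1] = (word>>2) & 0x1 = 0
id [1+:1] = (word>>1) & 0x1 = 0
seq [0+:1] = (word>>0) & 0x1 = 0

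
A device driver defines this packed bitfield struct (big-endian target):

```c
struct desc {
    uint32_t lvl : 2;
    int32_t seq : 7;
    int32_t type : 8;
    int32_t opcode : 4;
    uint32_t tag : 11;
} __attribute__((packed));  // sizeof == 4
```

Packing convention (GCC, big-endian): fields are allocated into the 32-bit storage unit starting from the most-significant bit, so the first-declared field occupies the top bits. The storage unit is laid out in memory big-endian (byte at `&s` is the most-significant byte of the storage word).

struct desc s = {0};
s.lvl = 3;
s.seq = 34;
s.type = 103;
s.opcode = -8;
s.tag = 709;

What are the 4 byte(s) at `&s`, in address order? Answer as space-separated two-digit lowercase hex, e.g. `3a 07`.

d1 33 c2 c5

[30+:2] lvl=3 & 0x3 = 0x3; word=0xc0000000
[23+:7] seq=34 & 0x7f = 0x22; word=0xd1000000
[15+:8] type=103 & 0xff = 0x67; word=0xd1338000
[11+:4] opcode=-8 & 0xf = 0x8; word=0xd133c000
[0+:11] tag=709 & 0x7ff = 0x2c5; word=0xd133c2c5
word = 0xd133c2c5 → big-endian bytes:
  [0]=0xd1  [1]=0x33  [2]=0xc2  [3]=0xc5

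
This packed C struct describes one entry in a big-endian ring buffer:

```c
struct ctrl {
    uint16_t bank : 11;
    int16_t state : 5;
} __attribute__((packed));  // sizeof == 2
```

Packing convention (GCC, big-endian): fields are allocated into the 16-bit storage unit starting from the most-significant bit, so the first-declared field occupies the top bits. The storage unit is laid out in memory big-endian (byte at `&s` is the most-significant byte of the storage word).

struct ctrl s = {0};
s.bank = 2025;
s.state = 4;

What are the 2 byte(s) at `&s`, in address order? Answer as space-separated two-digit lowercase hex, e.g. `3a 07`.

[5+:11] bank=2025 & 0x7ff = 0x7e9; word=0xfd20
[0+:5] state=4 & 0x1f = 0x4; word=0xfd24
word = 0xfd24 → big-endian bytes:
  [0]=0xfd  [1]=0x24

fd 24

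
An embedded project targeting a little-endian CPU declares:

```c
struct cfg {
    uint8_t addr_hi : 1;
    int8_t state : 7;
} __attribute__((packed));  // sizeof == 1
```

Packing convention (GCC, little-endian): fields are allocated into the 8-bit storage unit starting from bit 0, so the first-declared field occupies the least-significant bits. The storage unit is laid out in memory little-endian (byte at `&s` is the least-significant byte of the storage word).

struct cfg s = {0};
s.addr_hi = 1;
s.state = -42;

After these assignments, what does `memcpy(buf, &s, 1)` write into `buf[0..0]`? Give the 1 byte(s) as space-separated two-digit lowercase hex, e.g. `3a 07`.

ad

[0+:1] addr_hi=1 & 0x1 = 0x1; word=0x01
[1+:7] state=-42 & 0x7f = 0x56; word=0xad
word = 0xad → little-endian bytes:
  [0]=0xad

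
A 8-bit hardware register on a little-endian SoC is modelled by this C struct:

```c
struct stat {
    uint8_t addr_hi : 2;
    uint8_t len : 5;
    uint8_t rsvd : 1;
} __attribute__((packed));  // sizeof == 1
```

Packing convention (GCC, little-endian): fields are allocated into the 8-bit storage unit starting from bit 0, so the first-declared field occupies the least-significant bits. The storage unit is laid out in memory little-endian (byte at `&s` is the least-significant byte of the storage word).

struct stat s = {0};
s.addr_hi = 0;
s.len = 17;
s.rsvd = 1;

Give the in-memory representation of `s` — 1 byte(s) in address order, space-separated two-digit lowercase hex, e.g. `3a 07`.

c4

addr_hi (2b) val=0 bits=0x0 at bit 0: 0x00
len (5b) val=17 bits=0x11 at bit 2: 0x44
rsvd (1b) val=1 bits=0x1 at bit 7: 0xc4
word = 0xc4 → little-endian bytes:
  [0]=0xc4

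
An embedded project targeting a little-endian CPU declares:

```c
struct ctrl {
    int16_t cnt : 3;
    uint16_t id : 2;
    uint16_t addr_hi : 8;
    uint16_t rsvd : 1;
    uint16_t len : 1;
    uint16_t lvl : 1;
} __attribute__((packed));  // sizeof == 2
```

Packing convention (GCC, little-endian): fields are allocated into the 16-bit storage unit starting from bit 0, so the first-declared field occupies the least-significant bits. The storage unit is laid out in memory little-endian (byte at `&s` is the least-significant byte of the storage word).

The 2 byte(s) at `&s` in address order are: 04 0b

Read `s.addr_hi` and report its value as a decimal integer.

88

[0]=0x04 [1]=0x0b (little-endian) → word 0x0b04
cnt:3 @ bit 0 → (0x0b04>>0)&0x7 = 0x4
id:2 @ bit 3 → (0x0b04>>3)&0x3 = 0x0
addr_hi:8 @ bit 5 → (0x0b04>>5)&0xff = 0x58  ←
rsvd:1 @ bit 13 → (0x0b04>>13)&0x1 = 0x0
len:1 @ bit 14 → (0x0b04>>14)&0x1 = 0x0
lvl:1 @ bit 15 → (0x0b04>>15)&0x1 = 0x0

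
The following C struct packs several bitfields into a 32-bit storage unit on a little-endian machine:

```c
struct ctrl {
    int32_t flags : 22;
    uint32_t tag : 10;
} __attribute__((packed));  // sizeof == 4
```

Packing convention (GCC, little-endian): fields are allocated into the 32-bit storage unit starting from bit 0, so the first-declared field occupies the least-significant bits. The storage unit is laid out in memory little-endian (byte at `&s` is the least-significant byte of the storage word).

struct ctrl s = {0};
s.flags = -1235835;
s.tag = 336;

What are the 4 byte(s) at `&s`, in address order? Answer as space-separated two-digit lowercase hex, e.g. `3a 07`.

85 24 2d 54

flags (22b) val=-1235835 bits=0x2d2485 at bit 0: 0x002d2485
tag (10b) val=336 bits=0x150 at bit 22: 0x542d2485
word = 0x542d2485 → little-endian bytes:
  [0]=0x85  [1]=0x24  [2]=0x2d  [3]=0x54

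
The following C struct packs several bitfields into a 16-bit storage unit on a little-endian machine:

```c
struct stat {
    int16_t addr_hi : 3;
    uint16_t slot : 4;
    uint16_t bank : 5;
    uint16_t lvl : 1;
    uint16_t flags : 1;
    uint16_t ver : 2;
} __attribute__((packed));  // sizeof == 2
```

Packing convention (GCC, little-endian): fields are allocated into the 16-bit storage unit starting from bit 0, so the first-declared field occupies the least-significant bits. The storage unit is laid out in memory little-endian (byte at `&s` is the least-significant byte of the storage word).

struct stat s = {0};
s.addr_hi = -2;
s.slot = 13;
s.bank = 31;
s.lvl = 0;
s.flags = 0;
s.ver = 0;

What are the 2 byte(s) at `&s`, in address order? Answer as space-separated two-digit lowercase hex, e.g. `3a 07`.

ee 0f

addr_hi:3 = -2 → 0x6 << 0 → word 0x0006
slot:4 = 13 → 0xd << 3 → word 0x006e
bank:5 = 31 → 0x1f << 7 → word 0x0fee
lvl:1 = 0 → 0x0 << 12 → word 0x0fee
flags:1 = 0 → 0x0 << 13 → word 0x0fee
ver:2 = 0 → 0x0 << 14 → word 0x0fee
word = 0x0fee → little-endian bytes:
  [0]=0xee  [1]=0x0f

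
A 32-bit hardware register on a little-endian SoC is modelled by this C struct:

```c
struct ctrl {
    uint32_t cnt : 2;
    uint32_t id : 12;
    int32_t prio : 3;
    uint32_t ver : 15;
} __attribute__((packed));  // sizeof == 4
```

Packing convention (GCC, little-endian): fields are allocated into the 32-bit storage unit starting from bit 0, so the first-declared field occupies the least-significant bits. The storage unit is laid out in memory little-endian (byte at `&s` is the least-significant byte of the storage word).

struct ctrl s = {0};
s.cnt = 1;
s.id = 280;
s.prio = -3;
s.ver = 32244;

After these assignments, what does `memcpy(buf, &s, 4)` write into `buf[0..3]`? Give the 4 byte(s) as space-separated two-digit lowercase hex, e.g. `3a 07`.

61 44 e9 fb

cnt:2 = 1 → 0x1 << 0 → word 0x00000001
id:12 = 280 → 0x118 << 2 → word 0x00000461
prio:3 = -3 → 0x5 << 14 → word 0x00014461
ver:15 = 32244 → 0x7df4 << 17 → word 0xfbe94461
word = 0xfbe94461 → little-endian bytes:
  [0]=0x61  [1]=0x44  [2]=0xe9  [3]=0xfb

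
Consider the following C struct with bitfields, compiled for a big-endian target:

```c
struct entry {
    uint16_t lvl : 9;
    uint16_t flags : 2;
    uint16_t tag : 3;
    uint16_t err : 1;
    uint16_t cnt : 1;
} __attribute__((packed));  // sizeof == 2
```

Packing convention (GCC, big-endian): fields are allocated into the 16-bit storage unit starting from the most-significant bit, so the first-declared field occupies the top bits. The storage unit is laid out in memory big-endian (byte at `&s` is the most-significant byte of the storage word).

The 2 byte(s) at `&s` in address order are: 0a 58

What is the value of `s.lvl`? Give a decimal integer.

[0]=0x0a [1]=0x58 (big-endian) → word 0x0a58
lvl:9 @ bit 7 → (0x0a58>>7)&0x1ff = 0x14  ←
flags:2 @ bit 5 → (0x0a58>>5)&0x3 = 0x2
tag:3 @ bit 2 → (0x0a58>>2)&0x7 = 0x6
err:1 @ bit 1 → (0x0a58>>1)&0x1 = 0x0
cnt:1 @ bit 0 → (0x0a58>>0)&0x1 = 0x0

20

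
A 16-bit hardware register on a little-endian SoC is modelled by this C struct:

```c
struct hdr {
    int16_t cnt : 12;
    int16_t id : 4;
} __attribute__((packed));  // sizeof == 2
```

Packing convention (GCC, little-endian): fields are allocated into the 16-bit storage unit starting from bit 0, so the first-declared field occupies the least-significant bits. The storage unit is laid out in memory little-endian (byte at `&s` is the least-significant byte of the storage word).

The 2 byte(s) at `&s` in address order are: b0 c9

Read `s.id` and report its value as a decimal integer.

-4

[0]=0xb0 [1]=0xc9 (little-endian) → word 0xc9b0
cnt [0+:12] = (word>>0) & 0xfff = 2480
id [12+:4] = (word>>12) & 0xf = 12  ←
id signed 4b, MSB=1: 12 - 16 = -4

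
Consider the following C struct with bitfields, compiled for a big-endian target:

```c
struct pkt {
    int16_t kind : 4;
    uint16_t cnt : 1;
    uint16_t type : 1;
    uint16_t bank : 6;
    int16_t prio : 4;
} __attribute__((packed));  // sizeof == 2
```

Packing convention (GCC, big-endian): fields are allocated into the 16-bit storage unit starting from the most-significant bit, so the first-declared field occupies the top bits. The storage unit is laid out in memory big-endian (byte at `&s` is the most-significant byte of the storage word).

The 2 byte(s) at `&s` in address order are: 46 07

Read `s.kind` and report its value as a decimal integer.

[0]=0x46 [1]=0x07 (big-endian) → word 0x4607
kind:4 @ bit 12 → (0x4607>>12)&0xf = 0x4  ←
cnt:1 @ bit 11 → (0x4607>>11)&0x1 = 0x0
type:1 @ bit 10 → (0x4607>>10)&0x1 = 0x1
bank:6 @ bit 4 → (0x4607>>4)&0x3f = 0x20
prio:4 @ bit 0 → (0x4607>>0)&0xf = 0x7
kind signed 4b, MSB=0: value = 4

4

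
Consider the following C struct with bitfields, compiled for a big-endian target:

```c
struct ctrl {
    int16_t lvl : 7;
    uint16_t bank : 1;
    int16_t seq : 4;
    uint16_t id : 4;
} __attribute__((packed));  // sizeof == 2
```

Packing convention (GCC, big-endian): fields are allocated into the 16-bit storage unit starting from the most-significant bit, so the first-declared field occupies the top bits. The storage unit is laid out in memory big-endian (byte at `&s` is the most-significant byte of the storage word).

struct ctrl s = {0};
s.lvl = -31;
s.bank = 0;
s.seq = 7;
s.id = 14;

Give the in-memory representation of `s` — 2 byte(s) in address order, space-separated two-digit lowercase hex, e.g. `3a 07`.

lvl (7b) val=-31 bits=0x61 at bit 9: 0xc200
bank (1b) val=0 bits=0x0 at bit 8: 0xc200
seq (4b) val=7 bits=0x7 at bit 4: 0xc270
id (4b) val=14 bits=0xe at bit 0: 0xc27e
word = 0xc27e → big-endian bytes:
  [0]=0xc2  [1]=0x7e

c2 7e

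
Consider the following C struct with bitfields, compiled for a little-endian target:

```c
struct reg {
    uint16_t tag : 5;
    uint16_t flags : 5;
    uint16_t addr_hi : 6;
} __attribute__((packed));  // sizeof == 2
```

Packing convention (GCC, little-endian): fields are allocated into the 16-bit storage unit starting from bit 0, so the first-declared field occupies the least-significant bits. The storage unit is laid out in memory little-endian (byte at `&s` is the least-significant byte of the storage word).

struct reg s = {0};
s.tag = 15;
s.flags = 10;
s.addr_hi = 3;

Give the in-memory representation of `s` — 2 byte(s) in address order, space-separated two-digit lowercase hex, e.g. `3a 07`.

4f 0d

tag:5 = 15 → 0xf << 0 → word 0x000f
flags:5 = 10 → 0xa << 5 → word 0x014f
addr_hi:6 = 3 → 0x3 << 10 → word 0x0d4f
word = 0x0d4f → little-endian bytes:
  [0]=0x4f  [1]=0x0d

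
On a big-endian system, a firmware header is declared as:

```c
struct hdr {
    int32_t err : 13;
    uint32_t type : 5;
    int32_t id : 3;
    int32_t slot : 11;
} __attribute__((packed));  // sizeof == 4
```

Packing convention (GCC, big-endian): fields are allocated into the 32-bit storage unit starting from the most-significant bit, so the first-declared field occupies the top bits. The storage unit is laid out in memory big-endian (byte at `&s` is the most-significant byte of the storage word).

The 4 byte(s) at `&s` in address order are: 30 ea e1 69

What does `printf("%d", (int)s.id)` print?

-4

[0]=0x30 [1]=0xea [2]=0xe1 [3]=0x69 (big-endian) → word 0x30eae169
err [19+:13] = (word>>19) & 0x1fff = 1565
type [14+:5] = (word>>14) & 0x1f = 11
id [11+:3] = (word>>11) & 0x7 = 4  ←
slot [0+:11] = (word>>0) & 0x7ff = 361
id signed 3b, MSB=1: 4 - 8 = -4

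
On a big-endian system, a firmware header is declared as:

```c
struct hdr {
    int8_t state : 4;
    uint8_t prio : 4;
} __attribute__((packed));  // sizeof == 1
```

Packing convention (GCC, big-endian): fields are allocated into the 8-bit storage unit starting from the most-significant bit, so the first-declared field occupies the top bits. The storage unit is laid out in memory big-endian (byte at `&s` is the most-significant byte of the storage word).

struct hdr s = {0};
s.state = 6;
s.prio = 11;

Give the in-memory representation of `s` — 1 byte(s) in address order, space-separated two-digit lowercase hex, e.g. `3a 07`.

[4+:4] state=6 & 0xf = 0x6; word=0x60
[0+:4] prio=11 & 0xf = 0xb; word=0x6b
word = 0x6b → big-endian bytes:
  [0]=0x6b

6b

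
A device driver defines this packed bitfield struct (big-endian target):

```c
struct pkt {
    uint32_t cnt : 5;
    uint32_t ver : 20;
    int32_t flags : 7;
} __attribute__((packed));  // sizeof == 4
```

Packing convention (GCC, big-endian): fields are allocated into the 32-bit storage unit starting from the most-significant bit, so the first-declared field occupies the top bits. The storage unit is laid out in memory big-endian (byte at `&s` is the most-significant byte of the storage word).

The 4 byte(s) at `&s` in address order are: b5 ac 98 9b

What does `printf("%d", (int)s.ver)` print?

743729

[0]=0xb5 [1]=0xac [2]=0x98 [3]=0x9b (big-endian) → word 0xb5ac989b
cnt [27+:5] = (word>>27) & 0x1f = 22
ver [7+:20] = (word>>7) & 0xfffff = 743729  ←
flags [0+:7] = (word>>0) & 0x7f = 27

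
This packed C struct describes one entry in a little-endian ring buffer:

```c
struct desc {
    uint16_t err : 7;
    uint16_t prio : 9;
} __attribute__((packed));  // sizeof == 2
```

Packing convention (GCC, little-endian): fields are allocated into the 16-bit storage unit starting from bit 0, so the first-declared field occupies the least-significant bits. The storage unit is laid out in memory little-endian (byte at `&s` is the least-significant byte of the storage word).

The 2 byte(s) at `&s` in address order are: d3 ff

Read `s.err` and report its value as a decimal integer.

[0]=0xd3 [1]=0xff (little-endian) → word 0xffd3
err [0+:7] = (word>>0) & 0x7f = 83  ←
prio [7+:9] = (word>>7) & 0x1ff = 511

83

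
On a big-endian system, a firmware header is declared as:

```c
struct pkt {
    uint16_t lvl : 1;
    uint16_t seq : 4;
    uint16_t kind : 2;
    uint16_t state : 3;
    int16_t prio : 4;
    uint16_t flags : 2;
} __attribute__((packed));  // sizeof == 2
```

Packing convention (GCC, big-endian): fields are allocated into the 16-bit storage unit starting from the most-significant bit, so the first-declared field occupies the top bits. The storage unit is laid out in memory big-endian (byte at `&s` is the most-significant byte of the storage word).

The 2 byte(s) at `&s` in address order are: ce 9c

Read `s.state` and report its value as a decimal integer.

2

[0]=0xce [1]=0x9c (big-endian) → word 0xce9c
lvl [15+:1] = (word>>15) & 0x1 = 1
seq [11+:4] = (word>>11) & 0xf = 9
kind [9+:2] = (word>>9) & 0x3 = 3
state [6+:3] = (word>>6) & 0x7 = 2  ←
prio [2+:4] = (word>>2) & 0xf = 7
flags [0+:2] = (word>>0) & 0x3 = 0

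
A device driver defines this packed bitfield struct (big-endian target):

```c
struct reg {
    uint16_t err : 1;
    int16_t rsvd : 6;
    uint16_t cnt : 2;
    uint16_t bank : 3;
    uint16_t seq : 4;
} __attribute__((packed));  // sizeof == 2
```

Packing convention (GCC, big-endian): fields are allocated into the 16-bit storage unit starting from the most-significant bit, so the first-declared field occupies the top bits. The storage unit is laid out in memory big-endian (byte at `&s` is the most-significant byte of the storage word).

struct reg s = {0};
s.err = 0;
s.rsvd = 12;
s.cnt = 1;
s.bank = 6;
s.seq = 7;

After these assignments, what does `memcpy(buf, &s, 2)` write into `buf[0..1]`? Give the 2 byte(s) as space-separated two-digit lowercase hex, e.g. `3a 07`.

err (1b) val=0 bits=0x0 at bit 15: 0x0000
rsvd (6b) val=12 bits=0xc at bit 9: 0x1800
cnt (2b) val=1 bits=0x1 at bit 7: 0x1880
bank (3b) val=6 bits=0x6 at bit 4: 0x18e0
seq (4b) val=7 bits=0x7 at bit 0: 0x18e7
word = 0x18e7 → big-endian bytes:
  [0]=0x18  [1]=0xe7

18 e7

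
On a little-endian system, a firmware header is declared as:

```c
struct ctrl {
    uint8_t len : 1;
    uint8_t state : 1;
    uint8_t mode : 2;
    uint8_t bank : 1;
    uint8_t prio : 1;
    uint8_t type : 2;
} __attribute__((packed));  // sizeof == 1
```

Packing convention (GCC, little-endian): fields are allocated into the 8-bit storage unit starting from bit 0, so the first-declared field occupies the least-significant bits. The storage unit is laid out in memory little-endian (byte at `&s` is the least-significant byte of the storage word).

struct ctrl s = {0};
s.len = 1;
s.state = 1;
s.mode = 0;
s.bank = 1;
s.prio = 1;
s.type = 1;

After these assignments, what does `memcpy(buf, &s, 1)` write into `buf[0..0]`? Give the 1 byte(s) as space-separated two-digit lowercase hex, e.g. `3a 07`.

[0+:1] len=1 & 0x1 = 0x1; word=0x01
[1+:1] state=1 & 0x1 = 0x1; word=0x03
[2+:2] mode=0 & 0x3 = 0x0; word=0x03
[4+:1] bank=1 & 0x1 = 0x1; word=0x13
[5+:1] prio=1 & 0x1 = 0x1; word=0x33
[6+:2] type=1 & 0x3 = 0x1; word=0x73
word = 0x73 → little-endian bytes:
  [0]=0x73

73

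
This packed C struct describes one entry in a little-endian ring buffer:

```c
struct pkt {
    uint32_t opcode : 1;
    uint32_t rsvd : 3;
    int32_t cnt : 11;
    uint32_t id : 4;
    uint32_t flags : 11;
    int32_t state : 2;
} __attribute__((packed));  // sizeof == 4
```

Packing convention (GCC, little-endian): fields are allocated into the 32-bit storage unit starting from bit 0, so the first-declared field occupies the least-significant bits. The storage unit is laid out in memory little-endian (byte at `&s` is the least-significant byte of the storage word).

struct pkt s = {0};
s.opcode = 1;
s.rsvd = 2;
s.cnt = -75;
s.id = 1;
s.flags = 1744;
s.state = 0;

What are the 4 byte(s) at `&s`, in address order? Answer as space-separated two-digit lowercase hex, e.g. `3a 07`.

55 fb 80 36

[0+:1] opcode=1 & 0x1 = 0x1; word=0x00000001
[1+:3] rsvd=2 & 0x7 = 0x2; word=0x00000005
[4+:11] cnt=-75 & 0x7ff = 0x7b5; word=0x00007b55
[15+:4] id=1 & 0xf = 0x1; word=0x0000fb55
[19+:11] flags=1744 & 0x7ff = 0x6d0; word=0x3680fb55
[30+:2] state=0 & 0x3 = 0x0; word=0x3680fb55
word = 0x3680fb55 → little-endian bytes:
  [0]=0x55  [1]=0xfb  [2]=0x80  [3]=0x36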